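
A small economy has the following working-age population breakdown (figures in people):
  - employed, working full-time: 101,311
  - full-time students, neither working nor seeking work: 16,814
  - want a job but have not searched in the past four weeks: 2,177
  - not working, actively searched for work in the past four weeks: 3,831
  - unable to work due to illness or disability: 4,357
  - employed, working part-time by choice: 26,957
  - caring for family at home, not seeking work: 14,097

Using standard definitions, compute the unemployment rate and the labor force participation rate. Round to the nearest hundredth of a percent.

Employed = 101,311 + 26,957 = 128,268.
Unemployed = 3,831.
Labor force = 128,268 + 3,831 = 132,099.
Not in labor force = 16,814 + 2,177 + 4,357 + 14,097 = 37,445 (those not working and not actively searching are outside the labor force — including those who want a job but have given up searching).
Civilian working-age population = 132,099 + 37,445 = 169,544.
Unemployment rate = 3,831 / 132,099 = 2.90%.
Labor force participation rate = 132,099 / 169,544 = 77.91%.

Unemployment rate ≈ 2.90%; labor force participation rate ≈ 77.91%.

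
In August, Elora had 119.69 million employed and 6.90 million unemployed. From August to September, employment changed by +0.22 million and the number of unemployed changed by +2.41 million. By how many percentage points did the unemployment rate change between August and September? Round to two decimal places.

The unemployment rate changed by +1.75 percentage points.

August: labor force = 119.69 + 6.90 = 126.59; u = 6.90/126.59 = 5.45%.
September: labor force = 119.91 + 9.31 = 129.22; u = 9.31/129.22 = 7.20%.
Change = 7.20% − 5.45% = +1.75 pp.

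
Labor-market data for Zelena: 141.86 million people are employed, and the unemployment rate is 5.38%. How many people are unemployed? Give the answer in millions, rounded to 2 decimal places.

About 8.07 million are unemployed.

Let U be the number unemployed. The labor force is E + U, and U/(E+U) = 0.0538.
So U = 0.0538 × 141.86 / (1 − 0.0538) = 7.6321 / 0.9462 ≈ 8.07 million.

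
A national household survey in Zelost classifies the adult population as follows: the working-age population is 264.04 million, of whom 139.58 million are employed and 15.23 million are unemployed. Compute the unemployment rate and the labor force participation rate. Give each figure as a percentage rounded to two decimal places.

Labor force = employed + unemployed = 139.58 + 15.23 = 154.81 million.
Unemployment rate = 15.23 / 154.81 = 9.84%.
Labor force participation rate = 154.81 / 264.04 = 58.63%.

Unemployment rate ≈ 9.84%; labor force participation rate ≈ 58.63%.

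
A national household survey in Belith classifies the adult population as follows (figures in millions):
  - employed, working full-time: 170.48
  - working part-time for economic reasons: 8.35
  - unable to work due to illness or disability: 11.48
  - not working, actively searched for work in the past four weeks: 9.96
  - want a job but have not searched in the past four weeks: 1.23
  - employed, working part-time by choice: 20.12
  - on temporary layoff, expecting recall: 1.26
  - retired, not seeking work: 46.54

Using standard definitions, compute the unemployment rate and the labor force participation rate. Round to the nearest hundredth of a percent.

Unemployment rate ≈ 5.34%; labor force participation rate ≈ 78.01%.

Employed = 170.48 + 8.35 + 20.12 = 198.95 million (anyone who worked, including part-time for economic reasons, counts as employed).
Unemployed = 9.96 + 1.26 = 11.22 million (jobless and actively searching, or on temporary layoff).
Labor force = 198.95 + 11.22 = 210.17 million.
Not in labor force = 11.48 + 1.23 + 46.54 = 59.25 million (those not working and not actively searching are outside the labor force — including those who want a job but have given up searching).
Civilian working-age population = 210.17 + 59.25 = 269.42 million.
Unemployment rate = 11.22 / 210.17 = 5.34%.
Labor force participation rate = 210.17 / 269.42 = 78.01%.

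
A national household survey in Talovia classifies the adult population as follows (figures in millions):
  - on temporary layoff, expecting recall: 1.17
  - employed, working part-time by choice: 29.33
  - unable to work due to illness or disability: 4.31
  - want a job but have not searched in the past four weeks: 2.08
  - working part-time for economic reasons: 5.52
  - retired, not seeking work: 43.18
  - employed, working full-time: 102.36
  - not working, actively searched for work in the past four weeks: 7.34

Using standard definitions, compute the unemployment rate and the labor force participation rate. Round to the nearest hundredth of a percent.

Unemployment rate ≈ 5.84%; labor force participation rate ≈ 74.62%.

Employed = 29.33 + 5.52 + 102.36 = 137.21 million (anyone who worked, including part-time for economic reasons, counts as employed).
Unemployed = 1.17 + 7.34 = 8.51 million (jobless and actively searching, or on temporary layoff).
Labor force = 137.21 + 8.51 = 145.72 million.
Not in labor force = 4.31 + 2.08 + 43.18 = 49.57 million (those not working and not actively searching are outside the labor force — including those who want a job but have given up searching).
Civilian working-age population = 145.72 + 49.57 = 195.29 million.
Unemployment rate = 8.51 / 145.72 = 5.84%.
Labor force participation rate = 145.72 / 195.29 = 74.62%.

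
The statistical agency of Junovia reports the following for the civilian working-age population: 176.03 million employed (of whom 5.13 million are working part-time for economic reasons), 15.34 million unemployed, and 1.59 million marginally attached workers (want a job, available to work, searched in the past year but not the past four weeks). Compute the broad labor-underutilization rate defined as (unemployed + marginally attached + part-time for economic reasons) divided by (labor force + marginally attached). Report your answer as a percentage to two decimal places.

Labor force = 176.03 + 15.34 = 191.37 million.
Numerator = 15.34 + 1.59 + 5.13 = 22.06 million.
Denominator = 191.37 + 1.59 = 192.96 million.
Broad rate = 22.06 / 192.96 = 11.43%.

Broad underutilization rate ≈ 11.43%.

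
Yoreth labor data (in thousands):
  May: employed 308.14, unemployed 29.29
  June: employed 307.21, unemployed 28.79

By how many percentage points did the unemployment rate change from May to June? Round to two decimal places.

May: labor force = 308.14 + 29.29 = 337.43; u = 29.29/337.43 = 8.68%.
June: labor force = 307.21 + 28.79 = 336.00; u = 28.79/336.00 = 8.57%.
Change = 8.57% − 8.68% = −0.11 pp.

The unemployment rate changed by −0.11 percentage points.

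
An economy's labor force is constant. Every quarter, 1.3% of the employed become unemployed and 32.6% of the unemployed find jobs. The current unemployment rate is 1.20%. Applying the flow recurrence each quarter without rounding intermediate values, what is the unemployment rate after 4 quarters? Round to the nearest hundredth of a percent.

Unemployment rate after four quarters ≈ 3.33%.

With a fixed labor force, u_{t+1} = u_t + s·(1−u_t) − f·u_t = u_t·(1−s−f) + s.
Here 1−s−f = 0.661 and s = 0.013.
u_1 = 0.012000 × 0.661 + 0.013 = 0.020932.
u_2 = 0.020932 × 0.661 + 0.013 = 0.026836.
u_3 = 0.026836 × 0.661 + 0.013 = 0.030739.
u_4 = 0.030739 × 0.661 + 0.013 = 0.033318.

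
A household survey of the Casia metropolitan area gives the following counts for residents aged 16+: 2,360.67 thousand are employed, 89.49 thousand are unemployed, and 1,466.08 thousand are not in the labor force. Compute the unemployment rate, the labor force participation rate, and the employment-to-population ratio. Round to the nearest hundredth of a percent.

Labor force = employed + unemployed = 2,360.67 + 89.49 = 2,450.16 thousand.
Working-age population = 2,450.16 + 1,466.08 = 3,916.24 thousand.
Unemployment rate = 89.49 / 2,450.16 = 3.65%.
Labor force participation rate = 2,450.16 / 3,916.24 = 62.56%.
Employment-population ratio = 2,360.67 / 3,916.24 = 60.28%.

Unemployment rate ≈ 3.65%; labor force participation rate ≈ 62.56%; employment-population ratio ≈ 60.28%.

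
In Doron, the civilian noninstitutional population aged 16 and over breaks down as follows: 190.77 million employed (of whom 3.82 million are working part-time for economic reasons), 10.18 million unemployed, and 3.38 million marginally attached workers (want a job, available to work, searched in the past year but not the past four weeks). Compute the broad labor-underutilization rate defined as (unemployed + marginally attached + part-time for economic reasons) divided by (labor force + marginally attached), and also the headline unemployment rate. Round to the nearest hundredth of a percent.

Labor force = 190.77 + 10.18 = 200.95 million.
Numerator = 10.18 + 3.38 + 3.82 = 17.38 million.
Denominator = 200.95 + 3.38 = 204.33 million.
Broad rate = 17.38 / 204.33 = 8.51%.
Headline unemployment rate = 10.18 / 200.95 = 5.07%.

Broad underutilization rate ≈ 8.51%; headline unemployment rate ≈ 5.07%.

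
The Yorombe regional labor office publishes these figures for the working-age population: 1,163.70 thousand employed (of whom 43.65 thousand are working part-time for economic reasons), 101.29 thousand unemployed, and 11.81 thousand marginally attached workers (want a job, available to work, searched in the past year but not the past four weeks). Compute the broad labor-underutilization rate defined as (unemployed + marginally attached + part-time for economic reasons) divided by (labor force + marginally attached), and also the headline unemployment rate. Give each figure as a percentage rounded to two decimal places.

Broad underutilization rate ≈ 12.28%; headline unemployment rate ≈ 8.01%.

Labor force = 1,163.70 + 101.29 = 1,264.99 thousand.
Numerator = 101.29 + 11.81 + 43.65 = 156.75 thousand.
Denominator = 1,264.99 + 11.81 = 1,276.80 thousand.
Broad rate = 156.75 / 1,276.80 = 12.28%.
Headline unemployment rate = 101.29 / 1,264.99 = 8.01%.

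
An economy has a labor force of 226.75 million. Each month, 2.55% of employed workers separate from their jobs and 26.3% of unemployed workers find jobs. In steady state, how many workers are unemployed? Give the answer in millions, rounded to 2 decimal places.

Steady-state unemployment rate u* = s/(s+f) = 2.55/(2.55+26.3) = 0.088388.
Unemployed = u* × labor force = 0.088388 × 226.75 ≈ 20.04 million.

About 20.04 million are unemployed in steady state.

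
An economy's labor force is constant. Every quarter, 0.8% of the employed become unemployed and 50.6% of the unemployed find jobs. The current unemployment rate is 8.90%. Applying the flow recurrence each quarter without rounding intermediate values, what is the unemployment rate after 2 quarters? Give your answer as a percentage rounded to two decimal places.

Unemployment rate after two quarters ≈ 3.29%.

With a fixed labor force, u_{t+1} = u_t + s·(1−u_t) − f·u_t = u_t·(1−s−f) + s.
Here 1−s−f = 0.486 and s = 0.008.
u_1 = 0.089000 × 0.486 + 0.008 = 0.051254.
u_2 = 0.051254 × 0.486 + 0.008 = 0.032909.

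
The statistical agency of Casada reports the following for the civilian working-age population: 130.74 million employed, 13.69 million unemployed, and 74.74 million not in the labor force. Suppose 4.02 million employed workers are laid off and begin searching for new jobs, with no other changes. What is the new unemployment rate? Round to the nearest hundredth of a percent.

New unemployment rate ≈ 12.26%.

Initially, labor force = 130.74 + 13.69 = 144.43 million, so u = 13.69/144.43 = 9.48%.
After the change, employed falls and unemployed rises by 4.02; labor force unchanged → E = 126.72, U = 17.71, labor force = 144.43 million.
New unemployment rate = 17.71 / 144.43 = 12.26%.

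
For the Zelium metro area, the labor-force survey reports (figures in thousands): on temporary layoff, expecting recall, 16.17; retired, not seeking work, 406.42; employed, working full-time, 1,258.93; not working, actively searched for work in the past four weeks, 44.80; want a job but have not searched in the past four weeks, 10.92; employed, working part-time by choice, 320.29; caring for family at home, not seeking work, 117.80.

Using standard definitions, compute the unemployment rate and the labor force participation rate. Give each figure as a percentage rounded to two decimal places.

Employed = 1,258.93 + 320.29 = 1,579.22 thousand.
Unemployed = 16.17 + 44.80 = 60.97 thousand (jobless and actively searching, or on temporary layoff).
Labor force = 1,579.22 + 60.97 = 1,640.19 thousand.
Not in labor force = 406.42 + 10.92 + 117.80 = 535.14 thousand (those not working and not actively searching are outside the labor force — including those who want a job but have given up searching).
Civilian working-age population = 1,640.19 + 535.14 = 2,175.33 thousand.
Unemployment rate = 60.97 / 1,640.19 = 3.72%.
Labor force participation rate = 1,640.19 / 2,175.33 = 75.40%.

Unemployment rate ≈ 3.72%; labor force participation rate ≈ 75.40%.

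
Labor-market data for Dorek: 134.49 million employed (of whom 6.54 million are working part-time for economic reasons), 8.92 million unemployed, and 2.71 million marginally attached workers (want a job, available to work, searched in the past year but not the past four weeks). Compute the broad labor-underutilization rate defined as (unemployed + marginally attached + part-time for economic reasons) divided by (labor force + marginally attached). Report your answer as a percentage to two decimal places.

Labor force = 134.49 + 8.92 = 143.41 million.
Numerator = 8.92 + 2.71 + 6.54 = 18.17 million.
Denominator = 143.41 + 2.71 = 146.12 million.
Broad rate = 18.17 / 146.12 = 12.43%.

Broad underutilization rate ≈ 12.43%.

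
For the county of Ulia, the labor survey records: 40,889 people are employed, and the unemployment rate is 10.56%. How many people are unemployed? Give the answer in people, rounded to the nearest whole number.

About 4,828 are unemployed.

Let U be the number unemployed. The labor force is E + U, and U/(E+U) = 0.1056.
So U = 0.1056 × 40,889 / (1 − 0.1056) = 4317.88 / 0.8944 ≈ 4,828.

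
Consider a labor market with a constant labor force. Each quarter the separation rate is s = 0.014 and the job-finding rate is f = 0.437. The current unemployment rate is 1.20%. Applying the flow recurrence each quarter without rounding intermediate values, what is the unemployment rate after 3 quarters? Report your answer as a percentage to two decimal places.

With a fixed labor force, u_{t+1} = u_t + s·(1−u_t) − f·u_t = u_t·(1−s−f) + s.
Here 1−s−f = 0.549 and s = 0.014.
u_1 = 0.012000 × 0.549 + 0.014 = 0.020588.
u_2 = 0.020588 × 0.549 + 0.014 = 0.025303.
u_3 = 0.025303 × 0.549 + 0.014 = 0.027891.

Unemployment rate after three quarters ≈ 2.79%.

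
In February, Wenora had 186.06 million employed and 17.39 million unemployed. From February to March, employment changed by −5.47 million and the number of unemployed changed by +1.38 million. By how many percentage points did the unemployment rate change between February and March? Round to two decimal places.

The unemployment rate changed by +0.87 percentage points.

February: labor force = 186.06 + 17.39 = 203.45; u = 17.39/203.45 = 8.55%.
March: labor force = 180.59 + 18.77 = 199.36; u = 18.77/199.36 = 9.42%.
Change = 9.42% − 8.55% = +0.87 pp.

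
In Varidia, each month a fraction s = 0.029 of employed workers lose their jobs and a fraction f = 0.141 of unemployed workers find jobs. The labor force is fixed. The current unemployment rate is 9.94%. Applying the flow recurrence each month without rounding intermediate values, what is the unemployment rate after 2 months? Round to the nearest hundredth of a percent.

Unemployment rate after two months ≈ 12.15%.

With a fixed labor force, u_{t+1} = u_t + s·(1−u_t) − f·u_t = u_t·(1−s−f) + s.
Here 1−s−f = 0.830 and s = 0.029.
u_1 = 0.099400 × 0.830 + 0.029 = 0.111502.
u_2 = 0.111502 × 0.830 + 0.029 = 0.121547.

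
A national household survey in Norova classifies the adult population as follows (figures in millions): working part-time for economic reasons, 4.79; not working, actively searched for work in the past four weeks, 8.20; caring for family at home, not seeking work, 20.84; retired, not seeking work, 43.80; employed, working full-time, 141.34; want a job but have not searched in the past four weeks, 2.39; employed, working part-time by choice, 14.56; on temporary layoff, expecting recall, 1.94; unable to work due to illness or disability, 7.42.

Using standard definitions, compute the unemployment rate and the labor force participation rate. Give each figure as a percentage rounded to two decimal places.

Employed = 4.79 + 141.34 + 14.56 = 160.69 million (anyone who worked, including part-time for economic reasons, counts as employed).
Unemployed = 8.20 + 1.94 = 10.14 million (jobless and actively searching, or on temporary layoff).
Labor force = 160.69 + 10.14 = 170.83 million.
Not in labor force = 20.84 + 43.80 + 2.39 + 7.42 = 74.45 million (those not working and not actively searching are outside the labor force — including those who want a job but have given up searching).
Civilian working-age population = 170.83 + 74.45 = 245.28 million.
Unemployment rate = 10.14 / 170.83 = 5.94%.
Labor force participation rate = 170.83 / 245.28 = 69.65%.

Unemployment rate ≈ 5.94%; labor force participation rate ≈ 69.65%.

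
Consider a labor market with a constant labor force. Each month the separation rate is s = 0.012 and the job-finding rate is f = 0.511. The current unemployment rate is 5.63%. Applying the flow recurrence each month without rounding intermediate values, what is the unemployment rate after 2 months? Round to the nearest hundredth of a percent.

Unemployment rate after two months ≈ 3.05%.

With a fixed labor force, u_{t+1} = u_t + s·(1−u_t) − f·u_t = u_t·(1−s−f) + s.
Here 1−s−f = 0.477 and s = 0.012.
u_1 = 0.056300 × 0.477 + 0.012 = 0.038855.
u_2 = 0.038855 × 0.477 + 0.012 = 0.030534.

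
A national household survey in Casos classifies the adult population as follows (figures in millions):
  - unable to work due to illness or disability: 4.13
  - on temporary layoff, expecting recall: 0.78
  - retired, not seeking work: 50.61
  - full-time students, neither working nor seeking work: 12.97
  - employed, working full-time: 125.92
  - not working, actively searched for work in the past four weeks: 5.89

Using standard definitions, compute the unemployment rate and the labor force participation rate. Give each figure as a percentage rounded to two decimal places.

Unemployment rate ≈ 5.03%; labor force participation rate ≈ 66.20%.

Employed = 125.92 million.
Unemployed = 0.78 + 5.89 = 6.67 million (jobless and actively searching, or on temporary layoff).
Labor force = 125.92 + 6.67 = 132.59 million.
Not in labor force = 4.13 + 50.61 + 12.97 = 67.71 million (those not working and not actively searching are outside the labor force).
Civilian working-age population = 132.59 + 67.71 = 200.30 million.
Unemployment rate = 6.67 / 132.59 = 5.03%.
Labor force participation rate = 132.59 / 200.30 = 66.20%.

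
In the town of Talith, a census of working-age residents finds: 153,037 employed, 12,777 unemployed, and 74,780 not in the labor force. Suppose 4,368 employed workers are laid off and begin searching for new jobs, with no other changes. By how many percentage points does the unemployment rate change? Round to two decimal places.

The unemployment rate changes by +2.63 percentage points.

Initially, labor force = 153,037 + 12,777 = 165,814, so u = 12,777/165,814 = 7.71%.
After the change, employed falls and unemployed rises by 4,368; labor force unchanged → E = 148,669, U = 17,145, labor force = 165,814.
New unemployment rate = 17,145 / 165,814 = 10.34%.
Change = 10.34% − 7.71% = +2.63 percentage points.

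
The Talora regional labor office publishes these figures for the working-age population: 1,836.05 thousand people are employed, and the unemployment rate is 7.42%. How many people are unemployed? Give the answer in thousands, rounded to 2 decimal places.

Let U be the number unemployed. The labor force is E + U, and U/(E+U) = 0.0742.
So U = 0.0742 × 1,836.05 / (1 − 0.0742) = 136.2349 / 0.9258 ≈ 147.15 thousand.

About 147.15 thousand are unemployed.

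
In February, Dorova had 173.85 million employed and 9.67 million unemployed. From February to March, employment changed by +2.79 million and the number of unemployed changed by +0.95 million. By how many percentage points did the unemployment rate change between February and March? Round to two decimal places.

February: labor force = 173.85 + 9.67 = 183.52; u = 9.67/183.52 = 5.27%.
March: labor force = 176.64 + 10.62 = 187.26; u = 10.62/187.26 = 5.67%.
Change = 5.67% − 5.27% = +0.40 pp.

The unemployment rate changed by +0.40 percentage points.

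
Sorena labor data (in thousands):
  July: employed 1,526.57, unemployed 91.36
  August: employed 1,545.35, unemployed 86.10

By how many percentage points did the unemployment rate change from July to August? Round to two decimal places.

The unemployment rate changed by −0.37 percentage points.

July: labor force = 1,526.57 + 91.36 = 1,617.93; u = 91.36/1,617.93 = 5.65%.
August: labor force = 1,545.35 + 86.10 = 1,631.45; u = 86.10/1,631.45 = 5.28%.
Change = 5.28% − 5.65% = −0.37 pp.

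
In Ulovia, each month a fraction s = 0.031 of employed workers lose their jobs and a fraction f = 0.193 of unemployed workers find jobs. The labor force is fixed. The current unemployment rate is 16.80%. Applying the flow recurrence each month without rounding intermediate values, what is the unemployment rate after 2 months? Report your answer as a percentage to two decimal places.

With a fixed labor force, u_{t+1} = u_t + s·(1−u_t) − f·u_t = u_t·(1−s−f) + s.
Here 1−s−f = 0.776 and s = 0.031.
u_1 = 0.168000 × 0.776 + 0.031 = 0.161368.
u_2 = 0.161368 × 0.776 + 0.031 = 0.156222.

Unemployment rate after two months ≈ 15.62%.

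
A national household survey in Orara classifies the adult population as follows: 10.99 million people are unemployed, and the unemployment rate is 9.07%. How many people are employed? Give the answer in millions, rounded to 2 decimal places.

Labor force = U / u = 10.99 / 0.0907 ≈ 121.17 million.
Employed = labor force − unemployed = 121.17 − 10.99 = 110.18 million.

About 110.18 million are employed.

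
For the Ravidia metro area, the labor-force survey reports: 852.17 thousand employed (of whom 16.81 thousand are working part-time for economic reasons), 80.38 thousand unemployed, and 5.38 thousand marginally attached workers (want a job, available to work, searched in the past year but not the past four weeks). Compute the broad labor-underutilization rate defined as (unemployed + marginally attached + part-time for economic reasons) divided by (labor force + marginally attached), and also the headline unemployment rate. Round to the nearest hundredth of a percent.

Labor force = 852.17 + 80.38 = 932.55 thousand.
Numerator = 80.38 + 5.38 + 16.81 = 102.57 thousand.
Denominator = 932.55 + 5.38 = 937.93 thousand.
Broad rate = 102.57 / 937.93 = 10.94%.
Headline unemployment rate = 80.38 / 932.55 = 8.62%.

Broad underutilization rate ≈ 10.94%; headline unemployment rate ≈ 8.62%.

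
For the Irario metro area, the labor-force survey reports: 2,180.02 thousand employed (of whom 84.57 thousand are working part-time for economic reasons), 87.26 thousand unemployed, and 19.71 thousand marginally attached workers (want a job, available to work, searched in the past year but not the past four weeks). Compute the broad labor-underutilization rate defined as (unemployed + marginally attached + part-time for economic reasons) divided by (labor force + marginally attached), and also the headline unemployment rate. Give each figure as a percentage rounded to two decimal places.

Broad underutilization rate ≈ 8.38%; headline unemployment rate ≈ 3.85%.

Labor force = 2,180.02 + 87.26 = 2,267.28 thousand.
Numerator = 87.26 + 19.71 + 84.57 = 191.54 thousand.
Denominator = 2,267.28 + 19.71 = 2,286.99 thousand.
Broad rate = 191.54 / 2,286.99 = 8.38%.
Headline unemployment rate = 87.26 / 2,267.28 = 3.85%.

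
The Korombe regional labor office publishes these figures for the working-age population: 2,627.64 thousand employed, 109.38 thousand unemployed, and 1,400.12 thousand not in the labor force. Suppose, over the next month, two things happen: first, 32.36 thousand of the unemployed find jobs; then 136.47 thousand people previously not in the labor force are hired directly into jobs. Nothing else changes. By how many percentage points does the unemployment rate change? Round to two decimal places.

Initially, labor force = 2,627.64 + 109.38 = 2,737.02 thousand, so u = 109.38/2,737.02 = 4.00%.
After the first change, unemployed falls and employed rises by 32.36; labor force unchanged → E = 2,660.00, U = 77.02, labor force = 2,737.02 thousand.
After the second change, employed and labor force both rise by 136.47; unemployed unchanged → E = 2,796.47, U = 77.02, labor force = 2,873.49 thousand.
New unemployment rate = 77.02 / 2,873.49 = 2.68%.
Change = 2.68% − 4.00% = −1.32 percentage points.

The unemployment rate changes by −1.32 percentage points.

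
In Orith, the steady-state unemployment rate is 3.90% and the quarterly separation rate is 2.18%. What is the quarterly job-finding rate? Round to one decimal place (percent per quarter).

Job-finding rate ≈ 53.7% per quarter.

From u* = s/(s+f): f = s·(1−u)/u.
f = 2.18 × (1 − 0.0390) / 0.0390 = 2.0950 / 0.0390 ≈ 53.7% per quarter.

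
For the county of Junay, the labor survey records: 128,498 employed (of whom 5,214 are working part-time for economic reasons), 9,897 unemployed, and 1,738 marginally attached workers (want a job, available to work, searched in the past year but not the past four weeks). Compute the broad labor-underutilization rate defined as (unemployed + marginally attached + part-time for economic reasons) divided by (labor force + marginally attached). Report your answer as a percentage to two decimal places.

Labor force = 128,498 + 9,897 = 138,395.
Numerator = 9,897 + 1,738 + 5,214 = 16,849.
Denominator = 138,395 + 1,738 = 140,133.
Broad rate = 16,849 / 140,133 = 12.02%.

Broad underutilization rate ≈ 12.02%.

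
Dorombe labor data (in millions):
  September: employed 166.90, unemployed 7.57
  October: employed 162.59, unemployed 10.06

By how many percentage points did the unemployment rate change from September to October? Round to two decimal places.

The unemployment rate changed by +1.49 percentage points.

September: labor force = 166.90 + 7.57 = 174.47; u = 7.57/174.47 = 4.34%.
October: labor force = 162.59 + 10.06 = 172.65; u = 10.06/172.65 = 5.83%.
Change = 5.83% − 4.34% = +1.49 pp.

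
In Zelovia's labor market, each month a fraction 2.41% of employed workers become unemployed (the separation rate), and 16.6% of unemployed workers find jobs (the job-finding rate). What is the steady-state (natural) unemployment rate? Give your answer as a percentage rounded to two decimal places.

At steady state the flows balance: s·E = f·U, so U/(E+U) = s/(s+f).
u* = 2.41 / (2.41 + 16.6) = 2.41 / 19.01 = 12.68%.

Steady-state unemployment rate ≈ 12.68%.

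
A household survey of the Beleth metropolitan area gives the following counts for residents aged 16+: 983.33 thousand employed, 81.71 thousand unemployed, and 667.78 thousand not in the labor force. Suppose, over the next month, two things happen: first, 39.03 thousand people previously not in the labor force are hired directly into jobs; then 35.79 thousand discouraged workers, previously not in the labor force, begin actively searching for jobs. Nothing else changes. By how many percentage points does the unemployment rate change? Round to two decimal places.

The unemployment rate changes by +2.64 percentage points.

Initially, labor force = 983.33 + 81.71 = 1,065.04 thousand, so u = 81.71/1,065.04 = 7.67%.
After the first change, employed and labor force both rise by 39.03; unemployed unchanged → E = 1,022.36, U = 81.71, labor force = 1,104.07 thousand.
After the second change, unemployed and labor force both rise by 35.79 → E = 1,022.36, U = 117.50, labor force = 1,139.86 thousand.
New unemployment rate = 117.50 / 1,139.86 = 10.31%.
Change = 10.31% − 7.67% = +2.64 percentage points.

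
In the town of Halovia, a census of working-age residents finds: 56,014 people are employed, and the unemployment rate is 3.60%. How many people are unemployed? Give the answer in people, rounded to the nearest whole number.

About 2,092 are unemployed.

Let U be the number unemployed. The labor force is E + U, and U/(E+U) = 0.0360.
So U = 0.0360 × 56,014 / (1 − 0.0360) = 2016.50 / 0.9640 ≈ 2,092.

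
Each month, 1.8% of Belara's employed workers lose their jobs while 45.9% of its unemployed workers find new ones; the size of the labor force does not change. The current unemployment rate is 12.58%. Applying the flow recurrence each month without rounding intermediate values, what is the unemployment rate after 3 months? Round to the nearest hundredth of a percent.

Unemployment rate after three months ≈ 5.03%.

With a fixed labor force, u_{t+1} = u_t + s·(1−u_t) − f·u_t = u_t·(1−s−f) + s.
Here 1−s−f = 0.523 and s = 0.018.
u_1 = 0.125800 × 0.523 + 0.018 = 0.083793.
u_2 = 0.083793 × 0.523 + 0.018 = 0.061824.
u_3 = 0.061824 × 0.523 + 0.018 = 0.050334.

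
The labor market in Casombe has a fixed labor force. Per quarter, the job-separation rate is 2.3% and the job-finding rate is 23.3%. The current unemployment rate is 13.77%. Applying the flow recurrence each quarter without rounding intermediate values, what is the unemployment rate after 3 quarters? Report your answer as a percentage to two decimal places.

Unemployment rate after three quarters ≈ 10.96%.

With a fixed labor force, u_{t+1} = u_t + s·(1−u_t) − f·u_t = u_t·(1−s−f) + s.
Here 1−s−f = 0.744 and s = 0.023.
u_1 = 0.137700 × 0.744 + 0.023 = 0.125449.
u_2 = 0.125449 × 0.744 + 0.023 = 0.116334.
u_3 = 0.116334 × 0.744 + 0.023 = 0.109552.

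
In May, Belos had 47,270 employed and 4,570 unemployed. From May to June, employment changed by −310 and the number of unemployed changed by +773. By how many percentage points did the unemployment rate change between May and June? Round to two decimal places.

May: labor force = 47,270 + 4,570 = 51,840; u = 4,570/51,840 = 8.82%.
June: labor force = 46,960 + 5,343 = 52,303; u = 5,343/52,303 = 10.22%.
Change = 10.22% − 8.82% = +1.40 pp.

The unemployment rate changed by +1.40 percentage points.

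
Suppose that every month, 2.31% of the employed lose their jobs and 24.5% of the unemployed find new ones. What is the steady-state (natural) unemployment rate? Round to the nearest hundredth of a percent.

At steady state the flows balance: s·E = f·U, so U/(E+U) = s/(s+f).
u* = 2.31 / (2.31 + 24.5) = 2.31 / 26.81 = 8.62%.

Steady-state unemployment rate ≈ 8.62%.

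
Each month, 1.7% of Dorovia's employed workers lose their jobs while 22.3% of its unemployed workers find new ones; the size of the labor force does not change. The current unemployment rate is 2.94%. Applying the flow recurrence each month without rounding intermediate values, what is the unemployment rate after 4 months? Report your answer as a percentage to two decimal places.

Unemployment rate after four months ≈ 5.70%.

With a fixed labor force, u_{t+1} = u_t + s·(1−u_t) − f·u_t = u_t·(1−s−f) + s.
Here 1−s−f = 0.760 and s = 0.017.
u_1 = 0.029400 × 0.760 + 0.017 = 0.039344.
u_2 = 0.039344 × 0.760 + 0.017 = 0.046901.
u_3 = 0.046901 × 0.760 + 0.017 = 0.052645.
u_4 = 0.052645 × 0.760 + 0.017 = 0.057010.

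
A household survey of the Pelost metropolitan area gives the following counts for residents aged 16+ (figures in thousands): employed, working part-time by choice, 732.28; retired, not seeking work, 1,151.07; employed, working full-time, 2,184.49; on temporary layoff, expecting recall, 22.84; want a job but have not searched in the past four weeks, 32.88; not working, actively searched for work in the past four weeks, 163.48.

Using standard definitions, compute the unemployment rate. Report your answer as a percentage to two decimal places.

Unemployment rate ≈ 6.00%.

Employed = 732.28 + 2,184.49 = 2,916.77 thousand.
Unemployed = 22.84 + 163.48 = 186.32 thousand (jobless and actively searching, or on temporary layoff).
Labor force = 2,916.77 + 186.32 = 3,103.09 thousand.
Unemployment rate = 186.32 / 3,103.09 = 6.00%.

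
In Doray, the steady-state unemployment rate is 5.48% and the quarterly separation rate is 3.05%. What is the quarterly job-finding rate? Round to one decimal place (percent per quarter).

From u* = s/(s+f): f = s·(1−u)/u.
f = 3.05 × (1 − 0.0548) / 0.0548 = 2.8829 / 0.0548 ≈ 52.6% per quarter.

Job-finding rate ≈ 52.6% per quarter.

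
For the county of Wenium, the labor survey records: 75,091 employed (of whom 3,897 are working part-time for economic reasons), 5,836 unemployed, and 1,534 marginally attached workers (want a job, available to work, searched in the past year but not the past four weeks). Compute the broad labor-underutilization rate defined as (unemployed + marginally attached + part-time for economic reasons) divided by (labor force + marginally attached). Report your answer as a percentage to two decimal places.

Labor force = 75,091 + 5,836 = 80,927.
Numerator = 5,836 + 1,534 + 3,897 = 11,267.
Denominator = 80,927 + 1,534 = 82,461.
Broad rate = 11,267 / 82,461 = 13.66%.

Broad underutilization rate ≈ 13.66%.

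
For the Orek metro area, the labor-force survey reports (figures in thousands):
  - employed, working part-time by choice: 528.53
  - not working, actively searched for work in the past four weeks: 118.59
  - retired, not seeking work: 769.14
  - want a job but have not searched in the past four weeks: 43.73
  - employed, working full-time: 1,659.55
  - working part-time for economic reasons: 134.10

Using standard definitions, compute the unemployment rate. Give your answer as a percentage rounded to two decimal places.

Unemployment rate ≈ 4.86%.

Employed = 528.53 + 1,659.55 + 134.10 = 2,322.18 thousand (anyone who worked, including part-time for economic reasons, counts as employed).
Unemployed = 118.59 thousand.
Labor force = 2,322.18 + 118.59 = 2,440.77 thousand.
Unemployment rate = 118.59 / 2,440.77 = 4.86%.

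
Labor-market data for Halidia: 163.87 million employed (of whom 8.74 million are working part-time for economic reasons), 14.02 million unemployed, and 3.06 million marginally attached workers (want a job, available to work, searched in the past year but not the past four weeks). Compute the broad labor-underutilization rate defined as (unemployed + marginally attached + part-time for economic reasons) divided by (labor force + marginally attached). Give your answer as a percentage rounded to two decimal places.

Labor force = 163.87 + 14.02 = 177.89 million.
Numerator = 14.02 + 3.06 + 8.74 = 25.82 million.
Denominator = 177.89 + 3.06 = 180.95 million.
Broad rate = 25.82 / 180.95 = 14.27%.

Broad underutilization rate ≈ 14.27%.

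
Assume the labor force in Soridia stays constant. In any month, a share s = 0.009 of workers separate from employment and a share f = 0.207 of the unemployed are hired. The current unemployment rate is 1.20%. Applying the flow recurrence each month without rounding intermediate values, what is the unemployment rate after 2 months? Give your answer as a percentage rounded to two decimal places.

With a fixed labor force, u_{t+1} = u_t + s·(1−u_t) − f·u_t = u_t·(1−s−f) + s.
Here 1−s−f = 0.784 and s = 0.009.
u_1 = 0.012000 × 0.784 + 0.009 = 0.018408.
u_2 = 0.018408 × 0.784 + 0.009 = 0.023432.

Unemployment rate after two months ≈ 2.34%.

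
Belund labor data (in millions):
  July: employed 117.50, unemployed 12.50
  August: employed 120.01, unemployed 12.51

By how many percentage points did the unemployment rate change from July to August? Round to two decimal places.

July: labor force = 117.50 + 12.50 = 130.00; u = 12.50/130.00 = 9.62%.
August: labor force = 120.01 + 12.51 = 132.52; u = 12.51/132.52 = 9.44%.
Change = 9.44% − 9.62% = −0.18 pp.

The unemployment rate changed by −0.18 percentage points.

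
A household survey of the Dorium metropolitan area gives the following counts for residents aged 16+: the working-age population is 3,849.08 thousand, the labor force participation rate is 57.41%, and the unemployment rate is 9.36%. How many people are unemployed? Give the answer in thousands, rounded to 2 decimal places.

About 206.83 thousand are unemployed.

Labor force = 0.5741 × 3,849.08 = 2,209.76 thousand.
Unemployed = 0.0936 × 2,209.76 ≈ 206.83 thousand.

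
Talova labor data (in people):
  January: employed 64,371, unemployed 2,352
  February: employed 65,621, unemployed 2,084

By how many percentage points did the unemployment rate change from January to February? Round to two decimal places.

January: labor force = 64,371 + 2,352 = 66,723; u = 2,352/66,723 = 3.53%.
February: labor force = 65,621 + 2,084 = 67,705; u = 2,084/67,705 = 3.08%.
Change = 3.08% − 3.53% = −0.45 pp.

The unemployment rate changed by −0.45 percentage points.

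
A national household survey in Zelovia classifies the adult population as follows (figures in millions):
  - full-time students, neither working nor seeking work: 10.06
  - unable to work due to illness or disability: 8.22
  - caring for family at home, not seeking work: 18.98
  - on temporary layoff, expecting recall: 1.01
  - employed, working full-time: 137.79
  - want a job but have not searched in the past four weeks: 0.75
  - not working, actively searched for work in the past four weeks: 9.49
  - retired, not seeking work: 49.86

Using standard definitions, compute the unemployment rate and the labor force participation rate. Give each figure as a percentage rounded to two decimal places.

Unemployment rate ≈ 7.08%; labor force participation rate ≈ 62.79%.

Employed = 137.79 million.
Unemployed = 1.01 + 9.49 = 10.50 million (jobless and actively searching, or on temporary layoff).
Labor force = 137.79 + 10.50 = 148.29 million.
Not in labor force = 10.06 + 8.22 + 18.98 + 0.75 + 49.86 = 87.87 million (those not working and not actively searching are outside the labor force — including those who want a job but have given up searching).
Civilian working-age population = 148.29 + 87.87 = 236.16 million.
Unemployment rate = 10.50 / 148.29 = 7.08%.
Labor force participation rate = 148.29 / 236.16 = 62.79%.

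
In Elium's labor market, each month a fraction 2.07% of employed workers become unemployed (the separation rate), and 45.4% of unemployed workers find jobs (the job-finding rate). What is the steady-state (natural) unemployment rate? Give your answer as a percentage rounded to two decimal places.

Steady-state unemployment rate ≈ 4.36%.

At steady state the flows balance: s·E = f·U, so U/(E+U) = s/(s+f).
u* = 2.07 / (2.07 + 45.4) = 2.07 / 47.47 = 4.36%.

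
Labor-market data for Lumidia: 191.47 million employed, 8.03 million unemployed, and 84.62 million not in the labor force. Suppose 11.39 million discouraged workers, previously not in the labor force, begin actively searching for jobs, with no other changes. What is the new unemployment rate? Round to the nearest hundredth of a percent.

New unemployment rate ≈ 9.21%.

Initially, labor force = 191.47 + 8.03 = 199.50 million, so u = 8.03/199.50 = 4.03%.
After the change, unemployed and labor force both rise by 11.39 → E = 191.47, U = 19.42, labor force = 210.89 million.
New unemployment rate = 19.42 / 210.89 = 9.21%.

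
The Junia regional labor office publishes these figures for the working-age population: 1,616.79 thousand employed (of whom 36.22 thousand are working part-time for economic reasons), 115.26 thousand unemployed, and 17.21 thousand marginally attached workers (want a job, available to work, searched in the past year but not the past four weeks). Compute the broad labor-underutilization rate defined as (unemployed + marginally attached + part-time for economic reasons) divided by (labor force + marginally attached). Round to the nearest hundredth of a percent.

Broad underutilization rate ≈ 9.64%.

Labor force = 1,616.79 + 115.26 = 1,732.05 thousand.
Numerator = 115.26 + 17.21 + 36.22 = 168.69 thousand.
Denominator = 1,732.05 + 17.21 = 1,749.26 thousand.
Broad rate = 168.69 / 1,749.26 = 9.64%.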